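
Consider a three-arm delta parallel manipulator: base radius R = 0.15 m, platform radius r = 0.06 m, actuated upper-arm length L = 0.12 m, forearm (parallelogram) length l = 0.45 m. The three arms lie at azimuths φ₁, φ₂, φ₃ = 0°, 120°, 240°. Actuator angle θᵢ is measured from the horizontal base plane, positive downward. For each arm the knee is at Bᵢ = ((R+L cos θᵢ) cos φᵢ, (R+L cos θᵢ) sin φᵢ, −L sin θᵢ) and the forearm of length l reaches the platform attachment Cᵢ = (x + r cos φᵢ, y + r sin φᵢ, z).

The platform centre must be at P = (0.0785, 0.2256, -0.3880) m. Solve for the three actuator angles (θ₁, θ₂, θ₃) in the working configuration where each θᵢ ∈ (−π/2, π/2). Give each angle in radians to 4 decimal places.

rotate P by −φ1: (0.0785, 0.2256, -0.3880)
  A=0.0115, B=-0.3880, C=(l²−L²−A²−y'²−z²)/(2L)=-0.0561
  √(A²+B²)=0.3882;  θ1 = -1.5412+1.7159 ≈ 0.1747
arm 2 (φ=120.0°): x'=0.1561, y'=-0.1808
  e−x'=-0.0661;  (l²−L²−(e−x')²−y'²−z²)/2L = 0.0021
  √(A²+B²)=0.3936;  θ2 = -1.7396+1.5655 ≈ -0.1741
φ3=240.0° → target in arm frame (-0.2346, -0.0448)
  A cos θ + B sin θ = C:  0.3246·cos θ + -0.3880·sin θ = -0.2910
  √(A²+B²)=0.5059;  θ3 = -0.8741+2.1836 ≈ 1.3095

θ₁ = 0.1747, θ₂ = -0.1741, θ₃ = 1.3095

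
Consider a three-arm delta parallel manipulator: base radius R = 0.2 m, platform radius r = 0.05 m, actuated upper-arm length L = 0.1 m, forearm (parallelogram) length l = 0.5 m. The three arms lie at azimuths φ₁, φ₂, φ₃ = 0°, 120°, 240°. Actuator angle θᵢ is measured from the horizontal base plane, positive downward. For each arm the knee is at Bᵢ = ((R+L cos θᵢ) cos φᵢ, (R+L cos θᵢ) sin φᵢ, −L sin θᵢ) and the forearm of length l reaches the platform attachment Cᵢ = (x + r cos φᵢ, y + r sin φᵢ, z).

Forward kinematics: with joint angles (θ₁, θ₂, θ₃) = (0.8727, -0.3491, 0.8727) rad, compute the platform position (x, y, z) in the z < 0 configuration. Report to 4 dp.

arm 1 at φ=0.0°: ρ1 = 0.2143;  O1 = (0.2143, 0.0000, -0.0766)
O2 = (0.2440·cos120.0°, 0.2440·sin120.0°, 0.0342) = (-0.1220, 0.2113, 0.0342)
φ3=240.0°: virtual centre (-0.1071, -0.1856, -0.0766), radius l
subtract pairs → two planes through P
plane₁₂: -0.6725x+0.4226y+0.2216z = 0.0089
Cramer: x(z) = -0.0063+0.1578z;  y(z) = 0.0110-0.2733z
into |P−O₁|² = l²: 1.0996z² + 0.0776z + -0.1953 = 0;  Δ = 0.8652;  z = -0.4582 or 0.3877 → z<0 root = -0.4582
x = -0.0787, y = 0.1362

(-0.0787, 0.1362, -0.4582)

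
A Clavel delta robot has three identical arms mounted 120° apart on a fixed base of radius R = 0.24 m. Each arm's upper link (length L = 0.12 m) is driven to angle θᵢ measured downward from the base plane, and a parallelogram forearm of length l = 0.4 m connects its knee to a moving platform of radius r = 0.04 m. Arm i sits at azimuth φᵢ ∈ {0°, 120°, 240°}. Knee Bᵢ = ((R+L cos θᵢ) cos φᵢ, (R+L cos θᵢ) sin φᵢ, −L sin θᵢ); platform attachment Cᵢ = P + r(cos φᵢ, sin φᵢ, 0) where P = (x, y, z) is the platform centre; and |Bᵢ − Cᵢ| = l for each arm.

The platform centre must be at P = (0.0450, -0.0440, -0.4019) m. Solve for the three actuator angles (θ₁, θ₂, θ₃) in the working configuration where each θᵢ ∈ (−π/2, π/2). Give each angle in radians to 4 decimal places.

θ₁ = 0.7852, θ₂ = 1.3962, θ₃ = 0.9601

rotate P by −φ1: (0.0450, -0.0440, -0.4019)
  e−x'=0.1550;  (l²−L²−(e−x')²−y'²−z²)/2L = -0.1745
  θ1 = atan2(B,A) + arccos(C/0.4308) = 0.7852
arm 2 (φ=120.0°): x'=-0.0606, y'=-0.0170
  A cos θ + B sin θ = C:  0.2606·cos θ + -0.4019·sin θ = -0.3505
  θ2 = atan2(B,A) + arccos(C/0.4790) = 1.3962
rotate P by −φ3: (0.0156, 0.0610, -0.4019)
  e−x'=0.1844;  (l²−L²−(e−x')²−y'²−z²)/2L = -0.2235
  θ3 = atan2(B,A) + arccos(C/0.4422) = 0.9601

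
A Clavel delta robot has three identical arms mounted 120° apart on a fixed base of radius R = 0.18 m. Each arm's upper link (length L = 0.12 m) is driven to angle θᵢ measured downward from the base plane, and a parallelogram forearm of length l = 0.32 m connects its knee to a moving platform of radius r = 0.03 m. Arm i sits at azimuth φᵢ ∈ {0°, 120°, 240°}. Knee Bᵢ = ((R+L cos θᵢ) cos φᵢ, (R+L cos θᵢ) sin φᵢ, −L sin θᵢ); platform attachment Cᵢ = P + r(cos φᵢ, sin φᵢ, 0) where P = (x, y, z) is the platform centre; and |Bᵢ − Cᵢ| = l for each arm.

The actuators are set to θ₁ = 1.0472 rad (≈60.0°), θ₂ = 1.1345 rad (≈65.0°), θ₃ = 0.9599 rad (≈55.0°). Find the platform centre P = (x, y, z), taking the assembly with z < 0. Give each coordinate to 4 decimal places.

(0.0001, -0.0174, -0.3448)

centre 1 = (0.2100·cos0.0°, 0.2100·sin0.0°, -0.1039) = (0.2100, 0.0000, -0.1039)
centre 2 = (0.2007·cos120.0°, 0.2007·sin120.0°, -0.1088) = (-0.1004, 0.1738, -0.1088)
centre 3 = (0.2188·cos240.0°, 0.2188·sin240.0°, -0.0983) = (-0.1094, -0.1895, -0.0983)
|centre ₂|²−|centre ₁|² = -0.0028;  |centre ₃|²−|centre ₁|² = 0.0026
[-0.6207 0.3476 -0.0097]·P = -0.0028;  [-0.6388 -0.3790 0.0113]·P = 0.0026
Cramer: x(z) = 0.0003+0.0005z;  y(z) = -0.0075+0.0288z
into |P−centre ₁|² = l²: 1.0008z² + 0.2072z + -0.0476 = 0;  Δ = 0.2334;  z = -0.3448 or 0.1378 → z<0 root = -0.3448
x = 0.0001, y = -0.0174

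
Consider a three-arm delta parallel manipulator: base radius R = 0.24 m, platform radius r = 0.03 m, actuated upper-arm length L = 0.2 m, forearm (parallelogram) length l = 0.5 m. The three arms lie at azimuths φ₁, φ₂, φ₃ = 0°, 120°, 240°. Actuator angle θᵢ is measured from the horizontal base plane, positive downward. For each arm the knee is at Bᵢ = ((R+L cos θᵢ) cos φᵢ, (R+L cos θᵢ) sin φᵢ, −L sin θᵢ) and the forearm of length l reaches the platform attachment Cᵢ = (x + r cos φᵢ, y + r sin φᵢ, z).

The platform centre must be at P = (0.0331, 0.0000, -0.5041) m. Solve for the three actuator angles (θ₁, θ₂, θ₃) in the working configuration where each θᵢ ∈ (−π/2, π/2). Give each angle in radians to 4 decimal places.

φ1=0.0° → target in arm frame (0.0331, 0.0000)
  e−x'=0.1769;  (l²−L²−(e−x')²−y'²−z²)/2L = -0.1885
  γ=atan2(-0.5041,0.1769)=-1.2333;  ψ=arccos(-0.3529)=1.9315;  θ1=γ+ψ≈0.6982
φ2=120.0° → target in arm frame (-0.0165, -0.0287)
  e−x'=0.2265;  (l²−L²−(e−x')²−y'²−z²)/2L = -0.2407
  γ=atan2(-0.5041,0.2265)=-1.1484;  ψ=arccos(-0.4354)=2.0213;  θ2=γ+ψ≈0.8729
φ3=240.0° → target in arm frame (-0.0166, 0.0287)
  e−x'=0.2266;  (l²−L²−(e−x')²−y'²−z²)/2L = -0.2407
  √(A²+B²)=0.5527;  θ3 = -1.1484+2.0213 ≈ 0.8729

θ₁ = 0.6982, θ₂ = 0.8729, θ₃ = 0.8729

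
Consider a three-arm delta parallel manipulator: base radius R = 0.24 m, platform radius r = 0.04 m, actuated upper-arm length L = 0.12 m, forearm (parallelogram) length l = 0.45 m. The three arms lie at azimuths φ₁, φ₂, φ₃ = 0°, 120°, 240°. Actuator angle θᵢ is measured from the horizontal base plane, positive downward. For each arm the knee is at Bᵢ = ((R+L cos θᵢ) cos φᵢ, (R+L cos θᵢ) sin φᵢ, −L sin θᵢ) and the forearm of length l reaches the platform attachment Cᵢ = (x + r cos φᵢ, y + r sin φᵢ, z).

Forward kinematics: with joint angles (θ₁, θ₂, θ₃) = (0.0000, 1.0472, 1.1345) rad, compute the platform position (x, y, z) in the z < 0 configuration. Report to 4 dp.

S1 = (0.3200·cos0.0°, 0.3200·sin0.0°, 0.0000) = (0.3200, 0.0000, 0.0000)
arm 2 at φ=120.0°: e+L cos θ2 = 0.2600;  S2 = (-0.1300, 0.2252, -0.1039)
φ3=240.0°: virtual centre (-0.1254, -0.2171, -0.1088), radius l
eliminate P² terms by subtracting sphere 1 from 2 and 3
linear system: -0.9000x+0.4503y = -0.0240−-0.2078z; -0.8907x+-0.4342y = -0.0277−-0.2175z
det = 0.7919;  x = 0.0289+-0.2377z,  y = 0.0045+-0.0134z
quadratic in z: (1.0567)z²+(0.1382)z+(-0.1178)=0, √Δ=0.7189 → z ∈ {-0.4056, 0.2748}; z = -0.4056 (taking z<0)
x = 0.1253, y = 0.0100

(0.1253, 0.0100, -0.4056)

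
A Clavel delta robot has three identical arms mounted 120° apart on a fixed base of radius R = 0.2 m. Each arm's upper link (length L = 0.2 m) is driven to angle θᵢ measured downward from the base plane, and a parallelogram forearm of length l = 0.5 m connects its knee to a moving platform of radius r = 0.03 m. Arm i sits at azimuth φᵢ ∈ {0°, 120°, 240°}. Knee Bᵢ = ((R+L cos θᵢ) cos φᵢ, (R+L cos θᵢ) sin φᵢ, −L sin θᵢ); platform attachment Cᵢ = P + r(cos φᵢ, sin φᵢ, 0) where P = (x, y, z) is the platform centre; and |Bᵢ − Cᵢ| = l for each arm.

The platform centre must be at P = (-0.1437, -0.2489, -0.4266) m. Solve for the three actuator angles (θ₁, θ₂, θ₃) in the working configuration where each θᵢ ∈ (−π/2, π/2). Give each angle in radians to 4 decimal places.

θ₁ = 1.3090, θ₂ = 1.3090, θ₃ = -0.3490

arm 1 (φ=0.0°): x'=-0.1437, y'=-0.2489
  A=0.3137, B=-0.4266, C=(l²−L²−A²−y'²−z²)/(2L)=-0.3309
  γ=atan2(-0.4266,0.3137)=-0.9367;  ψ=arccos(-0.6248)=2.2457;  θ1=γ+ψ≈1.3090
φ2=120.0° → target in arm frame (-0.1437, 0.2489)
  A=0.3137, B=-0.4266, C=(l²−L²−A²−y'²−z²)/(2L)=-0.3309
  √(A²+B²)=0.5295;  θ2 = -0.9367+2.2457 ≈ 1.3090
φ3=240.0° → target in arm frame (0.2874, 0.0000)
  A cos θ + B sin θ = C:  -0.1174·cos θ + -0.4266·sin θ = 0.0356
  √(A²+B²)=0.4425;  θ3 = -1.8394+1.4903 ≈ -0.3490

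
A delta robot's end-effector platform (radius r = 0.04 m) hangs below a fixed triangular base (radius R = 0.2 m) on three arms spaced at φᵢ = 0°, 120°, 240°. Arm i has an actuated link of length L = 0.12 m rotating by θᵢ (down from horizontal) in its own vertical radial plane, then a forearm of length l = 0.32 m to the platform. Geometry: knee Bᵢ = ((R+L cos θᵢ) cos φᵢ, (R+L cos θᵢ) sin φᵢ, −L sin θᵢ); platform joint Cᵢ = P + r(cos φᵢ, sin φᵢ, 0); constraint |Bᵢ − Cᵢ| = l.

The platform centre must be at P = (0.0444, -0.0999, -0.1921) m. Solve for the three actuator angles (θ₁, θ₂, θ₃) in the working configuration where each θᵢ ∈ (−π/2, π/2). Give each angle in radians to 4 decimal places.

φ1=0.0° → target in arm frame (0.0444, -0.0999)
  A cos θ + B sin θ = C:  0.1156·cos θ + -0.1921·sin θ = 0.1156
  θ1 = atan2(B,A) + arccos(C/0.2242) = -0.0002
arm 2 (φ=120.0°): x'=-0.1087, y'=0.0115
  A cos θ + B sin θ = C:  0.2687·cos θ + -0.1921·sin θ = -0.0885
  θ2 = atan2(B,A) + arccos(C/0.3303) = 1.2214
arm 3 (φ=240.0°): x'=0.0643, y'=0.0884
  A=0.0957, B=-0.1921, C=(l²−L²−A²−y'²−z²)/(2L)=0.1422
  γ=atan2(-0.1921,0.0957)=-1.1087;  ψ=arccos(0.6626)=0.8465;  θ3=γ+ψ≈-0.2621

θ₁ = -0.0002, θ₂ = 1.2214, θ₃ = -0.2621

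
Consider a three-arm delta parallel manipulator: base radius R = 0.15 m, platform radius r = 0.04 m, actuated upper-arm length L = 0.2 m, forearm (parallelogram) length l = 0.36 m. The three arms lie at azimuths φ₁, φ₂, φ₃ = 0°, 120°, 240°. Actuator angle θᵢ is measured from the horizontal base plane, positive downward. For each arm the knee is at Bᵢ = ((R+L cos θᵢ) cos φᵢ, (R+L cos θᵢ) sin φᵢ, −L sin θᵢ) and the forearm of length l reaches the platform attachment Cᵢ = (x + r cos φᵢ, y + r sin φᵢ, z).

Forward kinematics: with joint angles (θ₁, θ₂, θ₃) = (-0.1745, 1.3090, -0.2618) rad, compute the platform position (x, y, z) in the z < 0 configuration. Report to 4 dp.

(0.0937, -0.1747, -0.1967)

O1 = (0.3070·cos0.0°, 0.3070·sin0.0°, 0.0347) = (0.3070, 0.0000, 0.0347)
O2 = (0.1618·cos120.0°, 0.1618·sin120.0°, -0.1932) = (-0.0809, 0.1401, -0.1932)
arm 3 at φ=240.0°: (R−r)+L cos θ3 = 0.3032;  O3 = (-0.1516, -0.2626, 0.0518)
eliminate P² terms by subtracting sphere 1 from 2 and 3
plane₁₂: -0.7757x+0.2802y+-0.4558z = -0.0319
Cramer: x(z) = 0.0256-0.3460z;  y(z) = -0.0431+0.6691z
sphere 1 gives Az²+Bz+C=0 with A=1.5674, B=0.0675, C=-0.0474;  B²−4AC=0.3015;  roots -0.1967, 0.1536;  negative root z = -0.1967
x = 0.0937, y = -0.1747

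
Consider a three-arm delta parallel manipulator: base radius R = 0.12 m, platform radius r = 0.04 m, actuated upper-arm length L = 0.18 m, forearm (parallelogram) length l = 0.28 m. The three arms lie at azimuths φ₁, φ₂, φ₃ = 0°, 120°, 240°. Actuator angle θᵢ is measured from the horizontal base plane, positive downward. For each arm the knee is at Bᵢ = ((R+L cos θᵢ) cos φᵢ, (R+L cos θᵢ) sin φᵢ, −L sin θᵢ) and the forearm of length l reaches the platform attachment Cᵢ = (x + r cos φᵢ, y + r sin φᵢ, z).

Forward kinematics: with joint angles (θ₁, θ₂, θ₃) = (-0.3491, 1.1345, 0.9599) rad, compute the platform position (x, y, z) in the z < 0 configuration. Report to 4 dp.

arm 1 at φ=0.0°: e+L cos θ1 = 0.2491;  centre 1 = (0.2491, 0.0000, 0.0616)
centre 2 = (0.1561·cos120.0°, 0.1561·sin120.0°, -0.1631) = (-0.0780, 0.1352, -0.1631)
arm 3 at φ=240.0°: e+L cos θ3 = 0.1832;  centre 3 = (-0.0916, -0.1587, -0.1474)
eliminate P² terms by subtracting sphere 1 from 2 and 3
plane₁₂: -0.6544x+0.2703y+-0.4494z = -0.0149
Cramer: x(z) = 0.0193-0.6523z;  y(z) = -0.0083+0.0836z
into |P−centre ₁|² = l²: 1.4325z² + 0.1753z + -0.0217 = 0;  Δ = 0.1552;  z = -0.1987 or 0.0763 → z<0 root = -0.1987
x = 0.1489, y = -0.0249

(0.1489, -0.0249, -0.1987)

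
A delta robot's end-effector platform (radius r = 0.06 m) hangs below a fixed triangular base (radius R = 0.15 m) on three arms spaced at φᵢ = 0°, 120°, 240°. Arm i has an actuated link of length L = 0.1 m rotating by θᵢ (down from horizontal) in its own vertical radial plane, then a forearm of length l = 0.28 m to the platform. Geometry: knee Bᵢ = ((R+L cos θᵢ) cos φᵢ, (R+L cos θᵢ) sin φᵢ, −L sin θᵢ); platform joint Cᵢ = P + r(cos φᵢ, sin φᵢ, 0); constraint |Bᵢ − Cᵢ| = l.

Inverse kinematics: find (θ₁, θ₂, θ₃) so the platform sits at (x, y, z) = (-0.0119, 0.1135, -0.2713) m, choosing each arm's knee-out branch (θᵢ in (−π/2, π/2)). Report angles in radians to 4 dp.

rotate P by −φ1: (-0.0119, 0.1135, -0.2713)
  A cos θ + B sin θ = C:  0.1019·cos θ + -0.2713·sin θ = -0.1423
  γ=atan2(-0.2713,0.1019)=-1.2115;  ψ=arccos(-0.4912)=2.0842;  θ1=γ+ψ≈0.8727
rotate P by −φ2: (0.1042, -0.0464, -0.2713)
  A=-0.0142, B=-0.2713, C=(l²−L²−A²−y'²−z²)/(2L)=-0.0378
  γ=atan2(-0.2713,-0.0142)=-1.6233;  ψ=arccos(-0.1392)=1.7105;  θ2=γ+ψ≈0.0872
rotate P by −φ3: (-0.0923, -0.0671, -0.2713)
  A cos θ + B sin θ = C:  0.1823·cos θ + -0.2713·sin θ = -0.2147
  θ3 = atan2(B,A) + arccos(C/0.3269) = 1.3085

θ₁ = 0.8727, θ₂ = 0.0872, θ₃ = 1.3085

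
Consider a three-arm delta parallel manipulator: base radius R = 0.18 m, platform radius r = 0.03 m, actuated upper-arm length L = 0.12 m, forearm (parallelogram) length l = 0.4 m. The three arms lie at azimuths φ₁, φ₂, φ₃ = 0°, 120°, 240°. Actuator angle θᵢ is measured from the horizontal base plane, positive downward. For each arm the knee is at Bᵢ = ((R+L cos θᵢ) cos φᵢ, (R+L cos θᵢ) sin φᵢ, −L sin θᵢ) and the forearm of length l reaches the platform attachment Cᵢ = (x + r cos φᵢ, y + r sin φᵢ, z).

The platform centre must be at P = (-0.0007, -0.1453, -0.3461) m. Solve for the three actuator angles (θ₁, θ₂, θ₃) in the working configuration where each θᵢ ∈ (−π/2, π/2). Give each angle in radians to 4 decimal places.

rotate P by −φ1: (-0.0007, -0.1453, -0.3461)
  A cos θ + B sin θ = C:  0.1507·cos θ + -0.3461·sin θ = -0.0750
  γ=atan2(-0.3461,0.1507)=-1.1601;  ψ=arccos(-0.1988)=1.7709;  θ1=γ+ψ≈0.6108
rotate P by −φ2: (-0.1255, 0.0733, -0.3461)
  A cos θ + B sin θ = C:  0.2755·cos θ + -0.3461·sin θ = -0.2310
  √(A²+B²)=0.4424;  θ2 = -0.8985+2.1203 ≈ 1.2217
φ3=240.0° → target in arm frame (0.1262, 0.0720)
  A=0.0238, B=-0.3461, C=(l²−L²−A²−y'²−z²)/(2L)=0.0836
  √(A²+B²)=0.3469;  θ3 = -1.5021+1.3275 ≈ -0.1746

θ₁ = 0.6108, θ₂ = 1.2217, θ₃ = -0.1746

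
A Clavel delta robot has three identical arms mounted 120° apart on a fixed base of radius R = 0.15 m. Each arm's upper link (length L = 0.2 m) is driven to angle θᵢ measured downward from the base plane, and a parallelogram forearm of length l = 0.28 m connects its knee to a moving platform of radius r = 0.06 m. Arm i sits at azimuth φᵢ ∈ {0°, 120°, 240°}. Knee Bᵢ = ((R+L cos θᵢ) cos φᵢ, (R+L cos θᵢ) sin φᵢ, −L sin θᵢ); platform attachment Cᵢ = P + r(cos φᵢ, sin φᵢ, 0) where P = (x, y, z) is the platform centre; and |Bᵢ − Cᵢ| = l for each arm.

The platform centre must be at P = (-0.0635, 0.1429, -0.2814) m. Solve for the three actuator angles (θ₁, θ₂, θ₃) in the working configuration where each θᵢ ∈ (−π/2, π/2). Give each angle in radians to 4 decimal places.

rotate P by −φ1: (-0.0635, 0.1429, -0.2814)
  A=0.1535, B=-0.2814, C=(l²−L²−A²−y'²−z²)/(2L)=-0.2119
  γ=atan2(-0.2814,0.1535)=-1.0714;  ψ=arccos(-0.6611)=2.2931;  θ1=γ+ψ≈1.2217
rotate P by −φ2: (0.1555, -0.0165, -0.2814)
  A=-0.0655, B=-0.2814, C=(l²−L²−A²−y'²−z²)/(2L)=-0.1134
  √(A²+B²)=0.2889;  θ2 = -1.7995+1.9740 ≈ 0.1745
arm 3 (φ=240.0°): x'=-0.0920, y'=-0.1264
  A=0.1820, B=-0.2814, C=(l²−L²−A²−y'²−z²)/(2L)=-0.2247
  γ=atan2(-0.2814,0.1820)=-0.9967;  ψ=arccos(-0.6706)=2.3059;  θ3=γ+ψ≈1.3092

θ₁ = 1.2217, θ₂ = 0.1745, θ₃ = 1.3092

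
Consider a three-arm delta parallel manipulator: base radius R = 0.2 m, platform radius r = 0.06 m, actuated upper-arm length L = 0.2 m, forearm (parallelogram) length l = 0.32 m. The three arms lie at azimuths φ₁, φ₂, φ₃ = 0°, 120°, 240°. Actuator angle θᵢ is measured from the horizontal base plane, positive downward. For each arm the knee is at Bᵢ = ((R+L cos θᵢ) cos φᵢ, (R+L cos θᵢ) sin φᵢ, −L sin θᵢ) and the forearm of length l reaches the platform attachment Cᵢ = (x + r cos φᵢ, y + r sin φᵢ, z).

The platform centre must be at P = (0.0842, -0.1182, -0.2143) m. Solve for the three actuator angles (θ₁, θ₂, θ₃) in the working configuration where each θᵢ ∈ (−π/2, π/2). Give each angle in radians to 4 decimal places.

θ₁ = 0.2616, θ₂ = 1.3961, θ₃ = 0.4362

rotate P by −φ1: (0.0842, -0.1182, -0.2143)
  e−x'=0.0558;  (l²−L²−(e−x')²−y'²−z²)/2L = -0.0015
  γ=atan2(-0.2143,0.0558)=-1.3161;  ψ=arccos(-0.0069)=1.5777;  θ1=γ+ψ≈0.2616
rotate P by −φ2: (-0.1445, -0.0138, -0.2143)
  e−x'=0.2845;  (l²−L²−(e−x')²−y'²−z²)/2L = -0.1616
  √(A²+B²)=0.3562;  θ2 = -0.6456+2.0417 ≈ 1.3961
arm 3 (φ=240.0°): x'=0.0603, y'=0.1320
  A=0.0797, B=-0.2143, C=(l²−L²−A²−y'²−z²)/(2L)=-0.0183
  √(A²+B²)=0.2287;  θ3 = -1.2146+1.6508 ≈ 0.4362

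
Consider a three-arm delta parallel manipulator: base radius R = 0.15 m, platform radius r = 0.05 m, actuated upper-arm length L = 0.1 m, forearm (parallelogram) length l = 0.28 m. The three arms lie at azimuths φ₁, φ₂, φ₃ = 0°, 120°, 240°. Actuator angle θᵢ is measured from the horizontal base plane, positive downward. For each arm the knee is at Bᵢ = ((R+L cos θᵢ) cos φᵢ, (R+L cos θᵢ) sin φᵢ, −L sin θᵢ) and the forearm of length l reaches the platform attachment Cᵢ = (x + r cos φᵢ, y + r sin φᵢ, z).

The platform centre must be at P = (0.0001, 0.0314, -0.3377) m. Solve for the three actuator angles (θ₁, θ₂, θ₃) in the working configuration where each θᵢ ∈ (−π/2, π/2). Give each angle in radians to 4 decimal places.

θ₁ = 1.2211, θ₂ = 1.0470, θ₃ = 1.3957

arm 1 (φ=0.0°): x'=0.0001, y'=0.0314
  e−x'=0.0999;  (l²−L²−(e−x')²−y'²−z²)/2L = -0.2830
  θ1 = atan2(B,A) + arccos(C/0.3522) = 1.2211
arm 2 (φ=120.0°): x'=0.0271, y'=-0.0158
  A cos θ + B sin θ = C:  0.0729·cos θ + -0.3377·sin θ = -0.2560
  √(A²+B²)=0.3455;  θ2 = -1.3583+2.4054 ≈ 1.0470
rotate P by −φ3: (-0.0272, -0.0156, -0.3377)
  A cos θ + B sin θ = C:  0.1272·cos θ + -0.3377·sin θ = -0.3104
  √(A²+B²)=0.3609;  θ3 = -1.2105+2.6062 ≈ 1.3957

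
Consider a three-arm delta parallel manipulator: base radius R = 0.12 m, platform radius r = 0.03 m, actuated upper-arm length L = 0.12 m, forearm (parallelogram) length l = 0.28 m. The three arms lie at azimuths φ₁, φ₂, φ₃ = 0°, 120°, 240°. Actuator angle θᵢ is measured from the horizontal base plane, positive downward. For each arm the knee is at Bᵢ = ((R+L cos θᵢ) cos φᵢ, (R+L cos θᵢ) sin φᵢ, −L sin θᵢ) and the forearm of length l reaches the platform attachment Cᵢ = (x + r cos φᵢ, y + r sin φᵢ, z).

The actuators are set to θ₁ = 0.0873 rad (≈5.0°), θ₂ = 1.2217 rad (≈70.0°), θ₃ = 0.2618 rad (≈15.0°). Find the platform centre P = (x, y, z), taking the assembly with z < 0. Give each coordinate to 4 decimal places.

(0.0723, -0.0979, -0.2340)

φ1=0.0°: virtual centre (0.2095, 0.0000, -0.0105), radius l
O2 = (0.1310·cos120.0°, 0.1310·sin120.0°, -0.1128) = (-0.0655, 0.1135, -0.1128)
O3 = (0.2059·cos240.0°, 0.2059·sin240.0°, -0.0311) = (-0.1030, -0.1783, -0.0311)
eliminate P² terms by subtracting sphere 1 from 2 and 3
[-0.5501 0.2270 -0.2046]·P = -0.0141;  [-0.6250 -0.3566 -0.0412]·P = -0.0007
det = 0.3381;  x = 0.0153+-0.2435z,  y = -0.0251+0.3112z
quadratic in z: (1.1562)z²+(0.0999)z+(-0.0399)=0, √Δ=0.4413 → z ∈ {-0.2340, 0.1476}; z = -0.2340 (taking z<0)
x = 0.0723, y = -0.0979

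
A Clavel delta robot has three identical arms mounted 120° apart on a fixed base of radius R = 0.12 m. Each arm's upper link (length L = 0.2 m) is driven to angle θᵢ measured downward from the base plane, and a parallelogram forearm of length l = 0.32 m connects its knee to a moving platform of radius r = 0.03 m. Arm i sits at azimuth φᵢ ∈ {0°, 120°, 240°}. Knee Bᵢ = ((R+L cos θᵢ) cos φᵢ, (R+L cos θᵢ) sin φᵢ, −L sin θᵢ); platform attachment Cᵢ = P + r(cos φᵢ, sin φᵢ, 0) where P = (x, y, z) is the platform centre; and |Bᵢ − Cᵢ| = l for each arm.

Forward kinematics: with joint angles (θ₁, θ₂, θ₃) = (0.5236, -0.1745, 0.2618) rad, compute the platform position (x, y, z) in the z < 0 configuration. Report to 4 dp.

(-0.0452, 0.0319, -0.1793)

O1 = (0.2632·cos0.0°, 0.2632·sin0.0°, -0.1000) = (0.2632, 0.0000, -0.1000)
O2 = (0.2870·cos120.0°, 0.2870·sin120.0°, 0.0347) = (-0.1435, 0.2485, 0.0347)
arm 3 at φ=240.0°: (R−r)+L cos θ3 = 0.2832;  O3 = (-0.1416, -0.2452, -0.0518)
|O₂|²−|O₁|² = 0.0043;  |O₃|²−|O₁|² = 0.0036
[-0.8134 0.4970 0.2694]·P = 0.0043;  [-0.8096 -0.4905 0.0965]·P = 0.0036
Cramer: x(z) = -0.0048+0.2248z;  y(z) = 0.0007-0.1743z
sphere 1 gives Az²+Bz+C=0 with A=1.0809, B=0.0793, C=-0.0205;  B²−4AC=0.0951;  roots -0.1793, 0.1060;  negative root z = -0.1793
x = -0.0452, y = 0.0319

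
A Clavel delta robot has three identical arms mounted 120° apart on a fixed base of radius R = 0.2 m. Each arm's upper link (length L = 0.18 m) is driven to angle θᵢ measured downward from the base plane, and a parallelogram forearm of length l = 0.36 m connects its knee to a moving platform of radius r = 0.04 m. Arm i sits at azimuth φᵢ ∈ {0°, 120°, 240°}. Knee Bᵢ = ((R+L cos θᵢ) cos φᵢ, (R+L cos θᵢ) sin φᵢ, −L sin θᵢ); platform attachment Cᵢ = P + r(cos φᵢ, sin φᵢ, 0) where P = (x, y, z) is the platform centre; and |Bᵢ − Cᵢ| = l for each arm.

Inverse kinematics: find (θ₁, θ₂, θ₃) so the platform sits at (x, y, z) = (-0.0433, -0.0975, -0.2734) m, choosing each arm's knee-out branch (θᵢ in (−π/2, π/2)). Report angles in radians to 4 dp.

θ₁ = 0.8729, θ₂ = 0.9599, θ₃ = -0.0001

arm 1 (φ=0.0°): x'=-0.0433, y'=-0.0975
  A cos θ + B sin θ = C:  0.2033·cos θ + -0.2734·sin θ = -0.0788
  θ1 = atan2(B,A) + arccos(C/0.3407) = 0.8729
rotate P by −φ2: (-0.0628, 0.0862, -0.2734)
  A cos θ + B sin θ = C:  0.2228·cos θ + -0.2734·sin θ = -0.0962
  γ=atan2(-0.2734,0.2228)=-0.8870;  ψ=arccos(-0.2727)=1.8470;  θ2=γ+ψ≈0.9599
arm 3 (φ=240.0°): x'=0.1061, y'=0.0113
  e−x'=0.0539;  (l²−L²−(e−x')²−y'²−z²)/2L = 0.0539
  √(A²+B²)=0.2787;  θ3 = -1.3761+1.3760 ≈ -0.0001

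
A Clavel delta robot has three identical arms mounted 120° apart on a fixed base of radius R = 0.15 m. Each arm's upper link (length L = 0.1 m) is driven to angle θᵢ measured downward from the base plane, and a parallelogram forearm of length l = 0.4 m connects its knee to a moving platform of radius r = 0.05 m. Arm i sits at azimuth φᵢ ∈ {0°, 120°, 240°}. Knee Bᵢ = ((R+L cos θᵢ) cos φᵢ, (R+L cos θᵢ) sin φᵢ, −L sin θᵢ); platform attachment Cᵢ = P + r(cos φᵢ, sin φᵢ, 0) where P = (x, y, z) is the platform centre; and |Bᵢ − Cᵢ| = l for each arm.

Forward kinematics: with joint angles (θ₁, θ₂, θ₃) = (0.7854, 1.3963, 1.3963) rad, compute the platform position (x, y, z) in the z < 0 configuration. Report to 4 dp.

(0.0790, 0.0000, -0.4600)

φ1=0.0°: virtual centre (0.1707, 0.0000, -0.0707), radius l
φ2=120.0°: virtual centre (-0.0587, 0.1016, -0.0985), radius l
arm 3 at φ=240.0°: e+L cos θ3 = 0.1174;  S3 = (-0.0587, -0.1016, -0.0985)
subtract pairs → two planes through P
[-0.4588 0.2033 -0.0555]·P = -0.0107;  [-0.4588 -0.2033 -0.0555]·P = -0.0107
det = 0.1865;  x = 0.0233+-0.1211z,  y = 0.0000+0.0000z
quadratic in z: (1.0147)z²+(0.1771)z+(-0.1333)=0, √Δ=0.7564 → z ∈ {-0.4600, 0.2855}; z = -0.4600 (taking z<0)
x = 0.0790, y = 0.0000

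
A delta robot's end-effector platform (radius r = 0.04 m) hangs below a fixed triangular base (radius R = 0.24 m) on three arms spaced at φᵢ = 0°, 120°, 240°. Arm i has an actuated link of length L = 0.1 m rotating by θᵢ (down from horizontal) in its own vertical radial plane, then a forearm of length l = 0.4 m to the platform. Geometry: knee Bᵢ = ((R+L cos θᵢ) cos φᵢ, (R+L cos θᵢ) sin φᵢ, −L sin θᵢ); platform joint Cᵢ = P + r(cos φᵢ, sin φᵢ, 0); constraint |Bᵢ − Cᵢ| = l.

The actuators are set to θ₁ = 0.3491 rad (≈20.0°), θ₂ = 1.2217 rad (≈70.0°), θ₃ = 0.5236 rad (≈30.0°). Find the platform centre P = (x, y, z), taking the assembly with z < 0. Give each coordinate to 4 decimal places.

centre 1 = (0.2940·cos0.0°, 0.2940·sin0.0°, -0.0342) = (0.2940, 0.0000, -0.0342)
φ2=120.0°: virtual centre (-0.1171, 0.2028, -0.0940), radius l
arm 3 at φ=240.0°: e+L cos θ3 = 0.2866;  centre 3 = (-0.1433, -0.2482, -0.0500)
eliminate P² terms by subtracting sphere 1 from 2 and 3
plane₁₂: -0.8221x+0.4057y+-0.1195z = -0.0239
det = 0.7629;  x = 0.0171+-0.0946z,  y = -0.0242+0.1030z
into |P−centre ₁|² = l²: 1.0195z² + 0.1158z + -0.0816 = 0;  Δ = 0.3462;  z = -0.3453 or 0.2318 → z<0 root = -0.3453
x = 0.0498, y = -0.0598

(0.0498, -0.0598, -0.3453)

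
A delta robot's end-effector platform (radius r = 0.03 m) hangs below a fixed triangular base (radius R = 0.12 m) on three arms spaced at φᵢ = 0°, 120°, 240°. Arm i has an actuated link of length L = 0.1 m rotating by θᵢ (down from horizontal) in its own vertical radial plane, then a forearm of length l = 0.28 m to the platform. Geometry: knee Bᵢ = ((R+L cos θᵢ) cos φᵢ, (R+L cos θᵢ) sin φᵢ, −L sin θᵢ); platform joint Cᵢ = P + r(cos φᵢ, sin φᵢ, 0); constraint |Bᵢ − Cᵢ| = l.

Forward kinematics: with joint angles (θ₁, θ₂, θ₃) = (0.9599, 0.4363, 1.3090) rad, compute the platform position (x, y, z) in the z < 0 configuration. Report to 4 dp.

arm 1 at φ=0.0°: (R−r)+L cos θ1 = 0.1474;  S1 = (0.1474, 0.0000, -0.0819)
S2 = (0.1806·cos120.0°, 0.1806·sin120.0°, -0.0423) = (-0.0903, 0.1564, -0.0423)
arm 3 at φ=240.0°: (R−r)+L cos θ3 = 0.1159;  S3 = (-0.0579, -0.1004, -0.0966)
eliminate P² terms by subtracting sphere 1 from 2 and 3
linear system: -0.4754x+0.3129y = 0.0060−0.0793z; -0.4106x+-0.2007y = -0.0057−-0.0294z
det = 0.2239;  x = 0.0025+0.0301z,  y = 0.0230+-0.2078z
quadratic in z: (1.0441)z²+(0.1456)z+(-0.0502)=0, √Δ=0.4804 → z ∈ {-0.2998, 0.1604}; z = -0.2998 (taking z<0)
x = -0.0065, y = 0.0853

(-0.0065, 0.0853, -0.2998)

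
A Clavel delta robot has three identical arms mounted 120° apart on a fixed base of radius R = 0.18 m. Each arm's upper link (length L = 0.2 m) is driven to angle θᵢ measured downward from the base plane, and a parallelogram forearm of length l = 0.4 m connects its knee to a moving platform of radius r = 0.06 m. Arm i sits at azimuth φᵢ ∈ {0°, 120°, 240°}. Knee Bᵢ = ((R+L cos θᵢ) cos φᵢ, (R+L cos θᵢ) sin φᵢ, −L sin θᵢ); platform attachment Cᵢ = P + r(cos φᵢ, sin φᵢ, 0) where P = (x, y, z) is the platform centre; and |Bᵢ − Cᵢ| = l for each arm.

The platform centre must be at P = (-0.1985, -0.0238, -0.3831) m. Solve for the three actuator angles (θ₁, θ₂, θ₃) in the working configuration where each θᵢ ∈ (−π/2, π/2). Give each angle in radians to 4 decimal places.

arm 1 (φ=0.0°): x'=-0.1985, y'=-0.0238
  A cos θ + B sin θ = C:  0.3185·cos θ + -0.3831·sin θ = -0.3219
  θ1 = atan2(B,A) + arccos(C/0.4982) = 1.3962
arm 2 (φ=120.0°): x'=0.0786, y'=0.1838
  e−x'=0.0414;  (l²−L²−(e−x')²−y'²−z²)/2L = -0.1557
  γ=atan2(-0.3831,0.0414)=-1.4632;  ψ=arccos(-0.4040)=1.9866;  θ2=γ+ψ≈0.5234
rotate P by −φ3: (0.1199, -0.1600, -0.3831)
  A cos θ + B sin θ = C:  0.0001·cos θ + -0.3831·sin θ = -0.1309
  √(A²+B²)=0.3831;  θ3 = -1.5704+1.9196 ≈ 0.3491

θ₁ = 1.3962, θ₂ = 0.5234, θ₃ = 0.3491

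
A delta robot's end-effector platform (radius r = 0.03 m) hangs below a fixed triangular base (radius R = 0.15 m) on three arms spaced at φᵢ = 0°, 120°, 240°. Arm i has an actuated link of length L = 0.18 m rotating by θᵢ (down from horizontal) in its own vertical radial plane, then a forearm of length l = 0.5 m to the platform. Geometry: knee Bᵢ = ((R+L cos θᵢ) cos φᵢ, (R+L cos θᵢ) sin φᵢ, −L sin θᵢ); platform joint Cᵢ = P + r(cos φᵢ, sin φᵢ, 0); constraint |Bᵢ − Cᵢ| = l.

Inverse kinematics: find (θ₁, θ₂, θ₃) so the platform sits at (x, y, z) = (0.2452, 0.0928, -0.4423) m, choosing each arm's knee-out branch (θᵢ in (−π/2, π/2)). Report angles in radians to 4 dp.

φ1=0.0° → target in arm frame (0.2452, 0.0928)
  e−x'=-0.1252;  (l²−L²−(e−x')²−y'²−z²)/2L = -0.0064
  γ=atan2(-0.4423,-0.1252)=-1.8466;  ψ=arccos(-0.0140)=1.5848;  θ1=γ+ψ≈-0.2619
rotate P by −φ2: (-0.0422, -0.2587, -0.4423)
  A=0.1622, B=-0.4423, C=(l²−L²−A²−y'²−z²)/(2L)=-0.1981
  γ=atan2(-0.4423,0.1622)=-1.2192;  ψ=arccos(-0.4204)=2.0047;  θ2=γ+ψ≈0.7854
rotate P by −φ3: (-0.2030, 0.1659, -0.4423)
  A=0.3230, B=-0.4423, C=(l²−L²−A²−y'²−z²)/(2L)=-0.3052
  √(A²+B²)=0.5477;  θ3 = -0.9401+2.1619 ≈ 1.2218

θ₁ = -0.2619, θ₂ = 0.7854, θ₃ = 1.2218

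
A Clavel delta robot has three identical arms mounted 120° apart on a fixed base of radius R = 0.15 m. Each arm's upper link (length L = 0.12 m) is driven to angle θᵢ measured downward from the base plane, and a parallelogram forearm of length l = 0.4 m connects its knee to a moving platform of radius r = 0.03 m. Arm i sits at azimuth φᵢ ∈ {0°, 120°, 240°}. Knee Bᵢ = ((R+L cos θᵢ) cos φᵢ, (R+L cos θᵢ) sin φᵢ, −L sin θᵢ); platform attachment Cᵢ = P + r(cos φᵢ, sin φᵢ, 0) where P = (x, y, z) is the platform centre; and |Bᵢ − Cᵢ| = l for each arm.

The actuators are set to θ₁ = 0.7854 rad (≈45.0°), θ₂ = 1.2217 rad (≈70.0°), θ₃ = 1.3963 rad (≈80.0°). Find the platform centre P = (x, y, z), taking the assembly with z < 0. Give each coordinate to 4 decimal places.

centre 1 = (0.2049·cos0.0°, 0.2049·sin0.0°, -0.0849) = (0.2049, 0.0000, -0.0849)
centre 2 = (0.1610·cos120.0°, 0.1610·sin120.0°, -0.1128) = (-0.0805, 0.1395, -0.1128)
φ3=240.0°: virtual centre (-0.0704, -0.1220, -0.1182), radius l
eliminate P² terms by subtracting sphere 1 from 2 and 3
linear system: -0.5708x+0.2789y = -0.0105−-0.0558z; -0.5505x+-0.2439y = -0.0154−-0.0666z
det = 0.2928;  x = 0.0234+-0.1100z,  y = 0.0102+-0.0250z
quadratic in z: (1.0127)z²+(0.2091)z+(-0.1198)=0, √Δ=0.7273 → z ∈ {-0.4623, 0.2558}; z = -0.4623 (taking z<0)
x = 0.0743, y = 0.0217

(0.0743, 0.0217, -0.4623)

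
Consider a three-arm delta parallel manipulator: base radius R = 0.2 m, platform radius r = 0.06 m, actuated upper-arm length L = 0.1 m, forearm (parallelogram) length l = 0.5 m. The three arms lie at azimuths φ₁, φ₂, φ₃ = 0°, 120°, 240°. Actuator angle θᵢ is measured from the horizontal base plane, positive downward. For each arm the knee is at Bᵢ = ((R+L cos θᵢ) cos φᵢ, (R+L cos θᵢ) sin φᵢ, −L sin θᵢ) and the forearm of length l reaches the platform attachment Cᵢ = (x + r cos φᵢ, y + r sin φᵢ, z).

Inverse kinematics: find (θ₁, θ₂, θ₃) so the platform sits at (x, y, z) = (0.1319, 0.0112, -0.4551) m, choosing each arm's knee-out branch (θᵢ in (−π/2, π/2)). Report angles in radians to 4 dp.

rotate P by −φ1: (0.1319, 0.0112, -0.4551)
  e−x'=0.0081;  (l²−L²−(e−x')²−y'²−z²)/2L = 0.1635
  √(A²+B²)=0.4552;  θ1 = -1.5530+1.2035 ≈ -0.3495
arm 2 (φ=120.0°): x'=-0.0563, y'=-0.1198
  A=0.1963, B=-0.4551, C=(l²−L²−A²−y'²−z²)/(2L)=-0.0999
  √(A²+B²)=0.4956;  θ2 = -1.1637+1.7739 ≈ 0.6102
φ3=240.0° → target in arm frame (-0.0756, 0.1086)
  A=0.2156, B=-0.4551, C=(l²−L²−A²−y'²−z²)/(2L)=-0.1271
  θ3 = atan2(B,A) + arccos(C/0.5036) = 0.6977

θ₁ = -0.3495, θ₂ = 0.6102, θ₃ = 0.6977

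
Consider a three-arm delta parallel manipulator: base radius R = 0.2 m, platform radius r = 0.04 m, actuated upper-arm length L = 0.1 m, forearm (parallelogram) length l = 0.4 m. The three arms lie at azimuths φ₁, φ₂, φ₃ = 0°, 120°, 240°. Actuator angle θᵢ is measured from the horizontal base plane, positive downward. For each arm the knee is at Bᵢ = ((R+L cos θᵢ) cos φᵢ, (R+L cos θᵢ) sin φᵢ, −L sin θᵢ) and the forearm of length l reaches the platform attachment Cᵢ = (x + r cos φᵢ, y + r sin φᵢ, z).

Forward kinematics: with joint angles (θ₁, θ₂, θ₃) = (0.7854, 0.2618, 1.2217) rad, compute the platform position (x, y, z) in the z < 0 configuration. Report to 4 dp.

(-0.0023, 0.0921, -0.3825)

centre 1 = (0.2307·cos0.0°, 0.2307·sin0.0°, -0.0707) = (0.2307, 0.0000, -0.0707)
arm 2 at φ=120.0°: e+L cos θ2 = 0.2566;  centre 2 = (-0.1283, 0.2222, -0.0259)
φ3=240.0°: virtual centre (-0.0971, -0.1682, -0.0940), radius l
subtract pairs → two planes through P
[-0.7180 0.4444 0.0897]·P = 0.0083;  [-0.6556 -0.3364 -0.0465]·P = -0.0117
Cramer: x(z) = 0.0045+0.0178z;  y(z) = 0.0259-0.1730z
sphere 1 gives Az²+Bz+C=0 with A=1.0302, B=0.1244, C=-0.1032;  B²−4AC=0.4406;  roots -0.3825, 0.2618;  negative root z = -0.3825
x = -0.0023, y = 0.0921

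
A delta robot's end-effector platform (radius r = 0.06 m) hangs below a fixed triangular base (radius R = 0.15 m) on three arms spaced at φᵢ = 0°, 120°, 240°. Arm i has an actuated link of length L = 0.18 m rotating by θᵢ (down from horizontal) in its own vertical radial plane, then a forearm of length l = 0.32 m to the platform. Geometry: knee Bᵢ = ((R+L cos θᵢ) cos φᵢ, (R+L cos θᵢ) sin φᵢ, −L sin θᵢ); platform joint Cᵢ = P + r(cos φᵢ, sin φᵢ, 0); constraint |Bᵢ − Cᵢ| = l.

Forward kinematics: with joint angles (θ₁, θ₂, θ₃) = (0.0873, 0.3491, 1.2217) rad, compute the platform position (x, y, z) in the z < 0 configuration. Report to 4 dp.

(0.1000, 0.1206, -0.2589)

φ1=0.0°: virtual centre (0.2693, 0.0000, -0.0157), radius l
arm 2 at φ=120.0°: (R−r)+L cos θ2 = 0.2591;  S2 = (-0.1296, 0.2244, -0.0616)
φ3=240.0°: virtual centre (-0.0758, -0.1313, -0.1691), radius l
eliminate P² terms by subtracting sphere 1 from 2 and 3
linear system: -0.7978x+0.4488y = -0.0018−-0.0918z; -0.6902x+-0.2625y = -0.0212−-0.3069z
Cramer: x(z) = 0.0192-0.3117z;  y(z) = 0.0301-0.3496z
into |P−S₁|² = l²: 1.2193z² + 0.1662z + -0.0387 = 0;  Δ = 0.2164;  z = -0.2589 or 0.1226 → z<0 root = -0.2589
x = 0.1000, y = 0.1206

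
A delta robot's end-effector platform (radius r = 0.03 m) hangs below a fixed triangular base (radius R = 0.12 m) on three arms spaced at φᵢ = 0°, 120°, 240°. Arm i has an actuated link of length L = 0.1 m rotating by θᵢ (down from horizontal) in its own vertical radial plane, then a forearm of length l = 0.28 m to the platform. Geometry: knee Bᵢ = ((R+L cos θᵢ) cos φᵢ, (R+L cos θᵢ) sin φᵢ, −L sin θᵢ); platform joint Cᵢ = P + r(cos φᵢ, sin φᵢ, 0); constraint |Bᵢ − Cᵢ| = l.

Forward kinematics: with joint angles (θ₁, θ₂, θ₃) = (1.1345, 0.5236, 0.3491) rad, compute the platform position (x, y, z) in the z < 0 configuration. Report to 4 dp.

(-0.0790, -0.0150, -0.2738)

arm 1 at φ=0.0°: ρ1 = 0.1323;  O1 = (0.1323, 0.0000, -0.0906)
arm 2 at φ=120.0°: ρ2 = 0.1766;  O2 = (-0.0883, 0.1529, -0.0500)
O3 = (0.1840·cos240.0°, 0.1840·sin240.0°, -0.0342) = (-0.0920, -0.1593, -0.0342)
|O₂|²−|O₁|² = 0.0080;  |O₃|²−|O₁|² = 0.0093
[-0.4411 0.3059 0.0813]·P = 0.0080;  [-0.4485 -0.3186 0.1129]·P = 0.0093
det = 0.2777;  x = -0.0194+0.2175z,  y = -0.0019+0.0480z
quadratic in z: (1.0496)z²+(0.1151)z+(-0.0472)=0, √Δ=0.4597 → z ∈ {-0.2738, 0.1642}; z = -0.2738 (taking z<0)
x = -0.0790, y = -0.0150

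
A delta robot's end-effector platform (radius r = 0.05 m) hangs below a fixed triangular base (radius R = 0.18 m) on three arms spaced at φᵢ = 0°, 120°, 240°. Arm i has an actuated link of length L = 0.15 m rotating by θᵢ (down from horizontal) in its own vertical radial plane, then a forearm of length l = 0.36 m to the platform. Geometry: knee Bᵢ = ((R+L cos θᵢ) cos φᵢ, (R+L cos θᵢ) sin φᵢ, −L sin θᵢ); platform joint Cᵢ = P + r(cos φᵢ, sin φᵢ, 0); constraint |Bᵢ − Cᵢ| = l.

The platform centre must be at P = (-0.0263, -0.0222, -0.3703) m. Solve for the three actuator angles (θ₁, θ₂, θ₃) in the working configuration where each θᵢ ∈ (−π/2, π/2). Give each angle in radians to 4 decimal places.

arm 1 (φ=0.0°): x'=-0.0263, y'=-0.0222
  A cos θ + B sin θ = C:  0.1563·cos θ + -0.3703·sin θ = -0.1831
  √(A²+B²)=0.4019;  θ1 = -1.1714+2.0439 ≈ 0.8725
arm 2 (φ=120.0°): x'=-0.0061, y'=0.0339
  A=0.1361, B=-0.3703, C=(l²−L²−A²−y'²−z²)/(2L)=-0.1656
  √(A²+B²)=0.3945;  θ2 = -1.2186+2.0040 ≈ 0.7854
φ3=240.0° → target in arm frame (0.0324, -0.0117)
  A=0.0976, B=-0.3703, C=(l²−L²−A²−y'²−z²)/(2L)=-0.1323
  θ3 = atan2(B,A) + arccos(C/0.3830) = 0.6105

θ₁ = 0.8725, θ₂ = 0.7854, θ₃ = 0.6105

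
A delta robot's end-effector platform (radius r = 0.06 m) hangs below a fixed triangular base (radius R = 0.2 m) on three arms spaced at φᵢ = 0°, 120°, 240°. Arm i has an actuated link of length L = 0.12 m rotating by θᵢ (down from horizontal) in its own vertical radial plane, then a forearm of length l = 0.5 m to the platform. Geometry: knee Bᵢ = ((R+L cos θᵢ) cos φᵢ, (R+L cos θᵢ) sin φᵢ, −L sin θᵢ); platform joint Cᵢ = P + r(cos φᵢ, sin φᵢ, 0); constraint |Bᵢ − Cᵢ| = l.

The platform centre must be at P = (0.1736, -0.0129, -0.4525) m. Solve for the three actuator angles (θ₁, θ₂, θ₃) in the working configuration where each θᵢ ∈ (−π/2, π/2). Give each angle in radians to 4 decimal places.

θ₁ = -0.3489, θ₂ = 0.8728, θ₃ = 0.7857

arm 1 (φ=0.0°): x'=0.1736, y'=-0.0129
  A cos θ + B sin θ = C:  -0.0336·cos θ + -0.4525·sin θ = 0.1231
  θ1 = atan2(B,A) + arccos(C/0.4537) = -0.3489
φ2=120.0° → target in arm frame (-0.0980, -0.1439)
  A=0.2380, B=-0.4525, C=(l²−L²−A²−y'²−z²)/(2L)=-0.1937
  √(A²+B²)=0.5113;  θ2 = -1.0866+1.9594 ≈ 0.8728
φ3=240.0° → target in arm frame (-0.0756, 0.1568)
  e−x'=0.2156;  (l²−L²−(e−x')²−y'²−z²)/2L = -0.1676
  γ=atan2(-0.4525,0.2156)=-1.1261;  ψ=arccos(-0.3345)=1.9118;  θ3=γ+ψ≈0.7857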